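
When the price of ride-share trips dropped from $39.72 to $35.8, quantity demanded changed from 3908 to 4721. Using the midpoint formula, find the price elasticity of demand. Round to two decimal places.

%Δq = (4721 − 3908)/[(3908 + 4721)/2] = 813/4314.5 ≈ 0.1884.
%Δp = (35.8 − 39.72)/[(39.72 + 35.8)/2] = -3.92/37.76 ≈ -0.1038.
Arc elasticity E = %Δq/%Δp ≈ 0.1884/-0.1038 ≈ -1.82.
|E| > 1: demand is elastic over this range.

-1.82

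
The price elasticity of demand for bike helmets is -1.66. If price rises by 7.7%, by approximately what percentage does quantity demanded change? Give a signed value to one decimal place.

-12.8

%ΔQ ≈ E × %ΔP = (-1.66) × (7.7%) ≈ -12.8%.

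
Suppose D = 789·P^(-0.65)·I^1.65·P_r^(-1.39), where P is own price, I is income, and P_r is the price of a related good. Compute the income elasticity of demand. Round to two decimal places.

1.65

For a Cobb–Douglas (constant-elasticity) form D = A·I^α·…, the elasticity with respect to I equals the exponent α at every point.
Here the exponent on I is 1.65, so the income elasticity of demand is 1.65.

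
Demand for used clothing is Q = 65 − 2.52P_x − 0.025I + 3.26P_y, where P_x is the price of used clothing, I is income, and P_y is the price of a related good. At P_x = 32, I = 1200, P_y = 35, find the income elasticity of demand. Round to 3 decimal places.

Evaluating quantity at (P_x, I, P_y) gives Q = 65 − 2.52(32) − 0.025(1200) + 3.26(35) = 65 − 80.64 − 30 + 114.1 = 68.46.
∂Q/∂I = −0.025, so E_I = -0.025·(1200/68.46) ≈ -0.438.
E_I < 0: inferior good.

-0.438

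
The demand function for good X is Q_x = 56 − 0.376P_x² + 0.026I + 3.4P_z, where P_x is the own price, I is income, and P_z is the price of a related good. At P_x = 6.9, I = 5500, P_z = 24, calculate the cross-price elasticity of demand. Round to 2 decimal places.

0.31

Q_x = 56 − 0.376(6.9)² + 0.026(5500) + 3.4(24) = 56 − 17.9014 + 143 + 81.6 = 262.6986.
∂Q_x/∂P_z = +3.4, so E_xy = 3.4·(24/262.6986) ≈ 0.31.
E_xy > 0: the goods are substitutes.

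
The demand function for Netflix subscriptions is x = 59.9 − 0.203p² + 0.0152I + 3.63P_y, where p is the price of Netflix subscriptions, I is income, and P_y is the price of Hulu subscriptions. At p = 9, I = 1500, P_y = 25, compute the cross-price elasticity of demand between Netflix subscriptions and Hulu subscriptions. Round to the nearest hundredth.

0.58

Evaluating quantity at (p, I, P_y) gives x = 59.9 − 0.203(9)² + 0.0152(1500) + 3.63(25) = 59.9 − 16.443 + 22.8 + 90.75 = 157.007.
∂x/∂P_y = +3.63, so E_xy = 3.63·(25/157.007) ≈ 0.58.
E_xy > 0: the goods are substitutes.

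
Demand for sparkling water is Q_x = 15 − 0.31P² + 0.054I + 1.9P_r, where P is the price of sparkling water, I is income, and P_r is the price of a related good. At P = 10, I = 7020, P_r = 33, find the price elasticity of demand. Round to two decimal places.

-0.15

Q_x = 15 − 0.31(10)² + 0.054(7020) + 1.9(33) = 15 − 31 + 379.08 + 62.7 = 425.78.
∂Q_x/∂P = −2·0.31·P = -6.2, so E_p = -6.2·(10/425.78) ≈ -0.15.
|E_p| < 1: demand is inelastic.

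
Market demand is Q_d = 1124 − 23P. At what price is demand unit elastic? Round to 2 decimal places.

24.43

For linear demand Q_d = a − bP, E = −bP/(a − bP). |E| = 1 ⇒ bP = a − bP ⇒ P = a/(2b).
P = 1124/(2·23) ≈ 24.43.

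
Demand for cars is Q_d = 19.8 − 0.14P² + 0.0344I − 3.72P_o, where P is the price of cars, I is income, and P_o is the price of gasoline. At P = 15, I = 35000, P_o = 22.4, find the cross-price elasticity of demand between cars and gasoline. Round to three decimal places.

-0.075

First evaluate Q_d: 19.8 − 0.14(15)² + 0.0344(35000) − 3.72(22.4) = 19.8 − 31.5 + 1204 − 83.328 = 1108.972.
∂Q_d/∂P_o = −3.72, so E_xy = -3.72·(22.4/1108.972) ≈ -0.075.
E_xy < 0: the goods are complements.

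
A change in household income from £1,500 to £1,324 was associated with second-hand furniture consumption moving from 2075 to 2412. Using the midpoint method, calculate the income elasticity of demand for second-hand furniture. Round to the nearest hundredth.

-1.21

%ΔQ = (2412 − 2075)/[(2075+2412)/2] = 337/2243.5 ≈ 0.1502.
%ΔM = (1,324 − 1,500)/[(1,500+1,324)/2] = -176/1412 ≈ -0.1246.
E_I = %ΔQ/%ΔM ≈ -1.21.
E_I < 0: inferior good.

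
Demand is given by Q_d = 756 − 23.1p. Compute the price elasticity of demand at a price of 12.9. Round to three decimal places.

At p = 12.9, Q_d = 458.01.
dQ_d/dp = −23.1.
Point elasticity E = (dQ_d/dp)·(p/Q_d) = -23.1 × 12.9/458.01 ≈ -0.651.
|E| < 1, so demand is inelastic at this price.

-0.651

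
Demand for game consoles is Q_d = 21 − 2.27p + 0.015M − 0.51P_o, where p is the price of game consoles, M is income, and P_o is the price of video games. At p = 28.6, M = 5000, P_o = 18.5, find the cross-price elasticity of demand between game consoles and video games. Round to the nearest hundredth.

Q_d = 21 − 2.27(28.6) + 0.015(5000) − 0.51(18.5) = 21 − 64.922 + 75 − 9.435 = 21.643.
∂Q_d/∂P_o = −0.51, so E_xy = -0.51·(18.5/21.643) ≈ -0.44.
E_xy < 0: the goods are complements.

-0.44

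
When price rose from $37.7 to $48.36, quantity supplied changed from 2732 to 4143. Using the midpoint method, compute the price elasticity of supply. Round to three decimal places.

1.657

%ΔQ = (4143 − 2732)/[(2732 + 4143)/2] = 1411/3437.5 ≈ 0.4105.
%Δp = (48.36 − 37.7)/[(37.7 + 48.36)/2] = 10.66/43.03 ≈ 0.2477.
Arc elasticity E = %ΔQ/%Δp ≈ 0.4105/0.2477 ≈ 1.657.
|E| > 1: supply is elastic over this range.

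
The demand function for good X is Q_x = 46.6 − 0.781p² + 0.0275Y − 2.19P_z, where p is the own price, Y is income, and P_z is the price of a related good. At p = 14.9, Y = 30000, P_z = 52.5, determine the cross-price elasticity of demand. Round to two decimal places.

-0.20

First evaluate Q_x: 46.6 − 0.781(14.9)² + 0.0275(30000) − 2.19(52.5) = 46.6 − 173.3898 + 825 − 114.975 = 583.2352.
∂Q_x/∂P_z = −2.19, so E_xy = -2.19·(52.5/583.2352) ≈ -0.20.
E_xy < 0: the goods are complements.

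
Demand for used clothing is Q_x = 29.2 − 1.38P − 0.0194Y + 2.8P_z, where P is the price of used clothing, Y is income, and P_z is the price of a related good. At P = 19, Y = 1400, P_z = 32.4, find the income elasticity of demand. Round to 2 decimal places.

Evaluating quantity at (P, Y, P_z) gives Q_x = 29.2 − 1.38(19) − 0.0194(1400) + 2.8(32.4) = 29.2 − 26.22 − 27.16 + 90.72 = 66.54.
∂Q_x/∂Y = −0.0194, so E_I = -0.0194·(1400/66.54) ≈ -0.41.
E_I < 0: inferior good.

-0.41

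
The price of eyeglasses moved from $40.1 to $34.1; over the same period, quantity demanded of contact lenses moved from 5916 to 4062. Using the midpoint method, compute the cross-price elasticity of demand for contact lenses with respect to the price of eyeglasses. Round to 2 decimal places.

2.30

%ΔQ_x = (4062 − 5916)/[(5916+4062)/2] = -1854/4989 ≈ -0.3716.
%ΔP_y = (34.1 − 40.1)/[(40.1+34.1)/2] ≈ -0.1617.
E_xy = -0.3716/-0.1617 ≈ 2.30.
E_xy > 0, so contact lenses and eyeglasses are substitutes.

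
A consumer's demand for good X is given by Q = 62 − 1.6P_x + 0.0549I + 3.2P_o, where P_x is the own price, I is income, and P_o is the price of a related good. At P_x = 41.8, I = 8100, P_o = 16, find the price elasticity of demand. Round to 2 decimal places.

-0.14

At the given point, Q = 62 − 1.6(41.8) + 0.0549(8100) + 3.2(16) = 62 − 66.88 + 444.69 + 51.2 = 491.01.
∂Q/∂P_x = −1.6, so E_p = (−1.6)·(41.8/491.01) ≈ -0.14.
|E_p| < 1: demand is inelastic.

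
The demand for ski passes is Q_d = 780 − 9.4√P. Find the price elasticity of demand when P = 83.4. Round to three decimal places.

-0.062

At P = 83.4, Q_d = 694.1558.
dQ_d/dP = −9.4/(2√P) = −9.4/(2·9.1324).
Point elasticity E = (dQ_d/dP)·(P/Q_d) = -0.5147 × 83.4/694.1558 ≈ -0.062.
|E| < 1, so demand is inelastic at this price.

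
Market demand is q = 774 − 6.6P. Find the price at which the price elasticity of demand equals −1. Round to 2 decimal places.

For linear demand q = a − bP, E = −bP/(a − bP). |E| = 1 ⇒ bP = a − bP ⇒ P = a/(2b).
P = 774/(2·6.6) ≈ 58.64.

58.64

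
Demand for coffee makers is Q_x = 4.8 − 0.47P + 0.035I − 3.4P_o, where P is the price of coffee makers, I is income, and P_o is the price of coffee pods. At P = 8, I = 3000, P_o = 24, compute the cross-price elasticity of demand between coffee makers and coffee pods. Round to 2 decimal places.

-3.34

Q_x = 4.8 − 0.47(8) + 0.035(3000) − 3.4(24) = 4.8 − 3.76 + 105 − 81.6 = 24.44.
∂Q_x/∂P_o = −3.4, so E_xy = -3.4·(24/24.44) ≈ -3.34.
E_xy < 0: the goods are complements.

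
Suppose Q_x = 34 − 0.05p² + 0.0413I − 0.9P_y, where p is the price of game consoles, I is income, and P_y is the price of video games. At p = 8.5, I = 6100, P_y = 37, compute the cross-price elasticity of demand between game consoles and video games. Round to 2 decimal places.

-0.13

Substituting, Q_x = 34 − 0.05(8.5)² + 0.0413(6100) − 0.9(37) = 34 − 3.6125 + 251.93 − 33.3 = 249.0175.
∂Q_x/∂P_y = −0.9, so E_xy = -0.9·(37/249.0175) ≈ -0.13.
E_xy < 0: the goods are complements.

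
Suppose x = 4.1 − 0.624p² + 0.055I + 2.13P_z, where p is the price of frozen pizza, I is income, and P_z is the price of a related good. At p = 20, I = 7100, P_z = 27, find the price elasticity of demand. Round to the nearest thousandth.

x = 4.1 − 0.624(20)² + 0.055(7100) + 2.13(27) = 4.1 − 249.6 + 390.5 + 57.51 = 202.51.
∂x/∂p = −2·0.624·p = -24.96, so E_p = -24.96·(20/202.51) ≈ -2.465.
|E_p| > 1: demand is elastic.

-2.465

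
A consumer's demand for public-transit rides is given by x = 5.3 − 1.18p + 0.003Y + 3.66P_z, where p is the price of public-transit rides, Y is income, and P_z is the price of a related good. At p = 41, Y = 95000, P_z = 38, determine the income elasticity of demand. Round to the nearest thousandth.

Evaluating quantity at (p, Y, P_z) gives x = 5.3 − 1.18(41) + 0.003(95000) + 3.66(38) = 5.3 − 48.38 + 285 + 139.08 = 381.
∂x/∂Y = +0.003, so E_I = 0.003·(95000/381) ≈ 0.748.
E_I ∈ (0,1): normal good (necessity).

0.748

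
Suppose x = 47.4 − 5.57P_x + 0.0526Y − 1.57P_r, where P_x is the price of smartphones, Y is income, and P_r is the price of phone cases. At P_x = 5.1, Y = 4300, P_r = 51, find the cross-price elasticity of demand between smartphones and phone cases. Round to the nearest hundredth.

Substituting, x = 47.4 − 5.57(5.1) + 0.0526(4300) − 1.57(51) = 47.4 − 28.407 + 226.18 − 80.07 = 165.103.
∂x/∂P_r = −1.57, so E_xy = -1.57·(51/165.103) ≈ -0.48.
E_xy < 0: the goods are complements.

-0.48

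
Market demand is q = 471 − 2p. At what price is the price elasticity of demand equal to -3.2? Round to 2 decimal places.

Set −bp/(a − bp) = −3.2 ⇒ bp = 3.2(a − bp) ⇒ bp(1+3.2) = 3.2·a.
p = 3.2·471/(2·4.2) ≈ 179.43.

179.43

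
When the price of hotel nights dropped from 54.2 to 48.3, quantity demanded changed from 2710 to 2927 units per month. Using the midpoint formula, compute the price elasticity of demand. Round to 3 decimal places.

%Δq = (2927 − 2710)/[(2710 + 2927)/2] = 217/2818.5 ≈ 0.0770.
%Δp = (48.3 − 54.2)/[(54.2 + 48.3)/2] = -5.9/51.25 ≈ -0.1151.
Arc elasticity E = %Δq/%Δp ≈ 0.0770/-0.1151 ≈ -0.669.
|E| < 1: demand is inelastic over this range.

-0.669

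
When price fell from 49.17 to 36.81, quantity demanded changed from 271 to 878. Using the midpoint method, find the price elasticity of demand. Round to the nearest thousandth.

-3.675

%Δq = (878 − 271)/[(271 + 878)/2] = 607/574.5 ≈ 1.0566.
%Δp = (36.81 − 49.17)/[(49.17 + 36.81)/2] = -12.36/42.99 ≈ -0.2875.
Arc elasticity E = %Δq/%Δp ≈ 1.0566/-0.2875 ≈ -3.675.
|E| > 1: demand is elastic over this range.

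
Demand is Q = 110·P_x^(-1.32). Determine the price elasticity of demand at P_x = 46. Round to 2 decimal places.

-1.32

For a Cobb–Douglas (constant-elasticity) form Q = A·P_x^α·…, the elasticity with respect to P_x equals the exponent α at every point.
Here the exponent on P_x is -1.32, so the price elasticity of demand is -1.32.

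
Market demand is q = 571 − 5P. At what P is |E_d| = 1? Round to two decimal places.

57.10

For linear demand q = a − bP, E = −bP/(a − bP). |E| = 1 ⇒ bP = a − bP ⇒ P = a/(2b).
P = 571/(2·5) = 57.10.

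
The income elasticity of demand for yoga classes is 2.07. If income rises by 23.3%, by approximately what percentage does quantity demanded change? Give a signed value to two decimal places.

48.23

%ΔQ ≈ E × %ΔI = (2.07) × (23.3%) ≈ 48.23%.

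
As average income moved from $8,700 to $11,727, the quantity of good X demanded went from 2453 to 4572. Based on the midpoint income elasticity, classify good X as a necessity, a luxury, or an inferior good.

%ΔQ = (4572 − 2453)/[(2453+4572)/2] = 2119/3512.5 ≈ 0.6033.
%ΔI = (11,727 − 8,700)/[(8,700+11,727)/2] = 3027/10213.5 ≈ 0.2964.
E_I = %ΔQ/%ΔI ≈ 2.036.
E_I > 1: normal good (luxury).

luxury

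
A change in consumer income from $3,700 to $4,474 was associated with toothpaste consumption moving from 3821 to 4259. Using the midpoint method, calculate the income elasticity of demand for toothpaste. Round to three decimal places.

0.572

%ΔQ = (4259 − 3821)/[(3821+4259)/2] = 438/4040 ≈ 0.1084.
%ΔI = (4,474 − 3,700)/[(3,700+4,474)/2] = 774/4087 ≈ 0.1894.
E_I = %ΔQ/%ΔI ≈ 0.572.
E_I ∈ (0,1): normal good (necessity).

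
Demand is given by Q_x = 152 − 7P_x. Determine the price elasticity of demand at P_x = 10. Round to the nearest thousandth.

-0.854

At P_x = 10, Q_x = 82.
dQ_x/dP_x = −7.
Point elasticity E = (dQ_x/dP_x)·(P_x/Q_x) = -7 × 10/82 ≈ -0.854.
|E| < 1, so demand is inelastic at this price.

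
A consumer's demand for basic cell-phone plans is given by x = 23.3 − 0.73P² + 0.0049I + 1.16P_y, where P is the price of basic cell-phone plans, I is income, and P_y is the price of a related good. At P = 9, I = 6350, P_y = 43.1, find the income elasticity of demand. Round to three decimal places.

0.687

First evaluate x: 23.3 − 0.73(9)² + 0.0049(6350) + 1.16(43.1) = 23.3 − 59.13 + 31.115 + 49.996 = 45.281.
∂x/∂I = +0.0049, so E_I = 0.0049·(6350/45.281) ≈ 0.687.
E_I ∈ (0,1): normal good (necessity).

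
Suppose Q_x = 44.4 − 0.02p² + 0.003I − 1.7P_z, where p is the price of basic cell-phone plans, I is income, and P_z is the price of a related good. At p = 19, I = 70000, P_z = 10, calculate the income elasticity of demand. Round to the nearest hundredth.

Substituting, Q_x = 44.4 − 0.02(19)² + 0.003(70000) − 1.7(10) = 44.4 − 7.22 + 210 − 17 = 230.18.
∂Q_x/∂I = +0.003, so E_I = 0.003·(70000/230.18) ≈ 0.91.
E_I ∈ (0,1): normal good (necessity).

0.91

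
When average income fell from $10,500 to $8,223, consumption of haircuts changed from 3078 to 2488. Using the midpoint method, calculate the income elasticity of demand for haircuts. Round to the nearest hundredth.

%ΔQ = (2488 − 3078)/[(3078+2488)/2] = -590/2783 ≈ -0.2120.
%ΔM = (8,223 − 10,500)/[(10,500+8,223)/2] = -2277/9361.5 ≈ -0.2432.
E_I = %ΔQ/%ΔM ≈ 0.87.
E_I ∈ (0,1): normal good (necessity).

0.87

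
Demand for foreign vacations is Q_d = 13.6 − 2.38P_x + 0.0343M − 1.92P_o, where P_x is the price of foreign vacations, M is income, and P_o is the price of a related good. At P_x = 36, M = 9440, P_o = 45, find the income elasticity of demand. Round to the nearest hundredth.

1.96

Q_d = 13.6 − 2.38(36) + 0.0343(9440) − 1.92(45) = 13.6 − 85.68 + 323.792 − 86.4 = 165.312.
∂Q_d/∂M = +0.0343, so E_I = 0.0343·(9440/165.312) ≈ 1.96.
E_I > 1: normal good (luxury).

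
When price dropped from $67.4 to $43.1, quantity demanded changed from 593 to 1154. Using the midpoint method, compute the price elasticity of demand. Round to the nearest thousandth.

%Δq = (1154 − 593)/[(593 + 1154)/2] = 561/873.5 ≈ 0.6422.
%ΔP = (43.1 − 67.4)/[(67.4 + 43.1)/2] = -24.3/55.25 ≈ -0.4398.
Arc elasticity E = %Δq/%ΔP ≈ 0.6422/-0.4398 ≈ -1.460.
|E| > 1: demand is elastic over this range.

-1.460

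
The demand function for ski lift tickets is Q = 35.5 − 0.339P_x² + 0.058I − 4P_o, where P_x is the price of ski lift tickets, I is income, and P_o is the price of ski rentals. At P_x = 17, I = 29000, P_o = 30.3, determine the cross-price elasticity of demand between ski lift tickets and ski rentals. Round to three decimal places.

-0.081

Evaluating quantity at (P_x, I, P_o) gives Q = 35.5 − 0.339(17)² + 0.058(29000) − 4(30.3) = 35.5 − 97.971 + 1682 − 121.2 = 1498.329.
∂Q/∂P_o = −4, so E_xy = -4·(30.3/1498.329) ≈ -0.081.
E_xy < 0: the goods are complements.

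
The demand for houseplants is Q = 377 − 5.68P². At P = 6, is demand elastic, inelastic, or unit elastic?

At P = 6, Q = 172.52.
dQ/dP = −2·5.68·P = −68.16.
Point elasticity E = (dQ/dP)·(P/Q) = -68.16 × 6/172.52 ≈ -2.371.
|E| ≈ 2.371 > 1, so demand is elastic.

elastic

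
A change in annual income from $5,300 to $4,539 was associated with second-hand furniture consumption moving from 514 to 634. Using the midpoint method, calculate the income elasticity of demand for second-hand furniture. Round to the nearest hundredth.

-1.35

%ΔQ = (634 − 514)/[(514+634)/2] = 120/574 ≈ 0.2091.
%ΔY = (4,539 − 5,300)/[(5,300+4,539)/2] = -761/4919.5 ≈ -0.1547.
E_I = %ΔQ/%ΔY ≈ -1.35.
E_I < 0: inferior good.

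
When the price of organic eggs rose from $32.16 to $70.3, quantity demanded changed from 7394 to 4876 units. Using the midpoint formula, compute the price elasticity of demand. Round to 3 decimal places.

%Δq = (4876 − 7394)/[(7394 + 4876)/2] = -2518/6135 ≈ -0.4104.
%Δp = (70.3 − 32.16)/[(32.16 + 70.3)/2] = 38.14/51.23 ≈ 0.7445.
Arc elasticity E = %Δq/%Δp ≈ -0.4104/0.7445 ≈ -0.551.
|E| < 1: demand is inelastic over this range.

-0.551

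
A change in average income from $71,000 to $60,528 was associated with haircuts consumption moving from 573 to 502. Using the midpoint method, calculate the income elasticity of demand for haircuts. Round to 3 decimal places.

0.830

%ΔQ = (502 − 573)/[(573+502)/2] = -71/537.5 ≈ -0.1321.
%ΔI = (60,528 − 71,000)/[(71,000+60,528)/2] = -10472/65764 ≈ -0.1592.
E_I = %ΔQ/%ΔI ≈ 0.830.
E_I ∈ (0,1): normal good (necessity).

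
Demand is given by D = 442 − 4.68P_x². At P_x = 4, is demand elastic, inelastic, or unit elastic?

inelastic

At P_x = 4, D = 367.12.
dD/dP_x = −2·4.68·P_x = −37.44.
Point elasticity E = (dD/dP_x)·(P_x/D) = -37.44 × 4/367.12 ≈ -0.408.
|E| ≈ 0.408 < 1, so demand is inelastic.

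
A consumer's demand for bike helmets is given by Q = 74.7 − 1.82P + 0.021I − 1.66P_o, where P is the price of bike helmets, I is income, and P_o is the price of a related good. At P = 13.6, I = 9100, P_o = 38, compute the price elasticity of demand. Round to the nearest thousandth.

At the given point, Q = 74.7 − 1.82(13.6) + 0.021(9100) − 1.66(38) = 74.7 − 24.752 + 191.1 − 63.08 = 177.968.
∂Q/∂P = −1.82, so E_p = (−1.82)·(13.6/177.968) ≈ -0.139.
|E_p| < 1: demand is inelastic.

-0.139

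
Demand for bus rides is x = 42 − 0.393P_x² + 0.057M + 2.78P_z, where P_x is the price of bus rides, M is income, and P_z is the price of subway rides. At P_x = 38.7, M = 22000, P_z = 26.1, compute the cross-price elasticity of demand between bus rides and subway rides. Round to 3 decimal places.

At the given point, x = 42 − 0.393(38.7)² + 0.057(22000) + 2.78(26.1) = 42 − 588.5922 + 1254 + 72.558 = 779.9658.
∂x/∂P_z = +2.78, so E_xy = 2.78·(26.1/779.9658) ≈ 0.093.
E_xy > 0: the goods are substitutes.

0.093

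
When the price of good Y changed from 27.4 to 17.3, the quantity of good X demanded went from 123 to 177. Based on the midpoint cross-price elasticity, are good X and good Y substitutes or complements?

complements

%ΔQ_x = (177 − 123)/[(123+177)/2] = 54/150 ≈ 0.3600.
%ΔP_y = (17.3 − 27.4)/[(27.4+17.3)/2] ≈ -0.4519.
E_xy = 0.3600/-0.4519 ≈ -0.797.
E_xy < 0, so the goods are complements.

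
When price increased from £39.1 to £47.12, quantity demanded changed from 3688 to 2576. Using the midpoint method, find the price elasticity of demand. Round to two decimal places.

%ΔQ = (2576 − 3688)/[(3688 + 2576)/2] = -1112/3132 ≈ -0.3550.
%ΔP = (47.12 − 39.1)/[(39.1 + 47.12)/2] = 8.02/43.11 ≈ 0.1860.
Arc elasticity E = %ΔQ/%ΔP ≈ -0.3550/0.1860 ≈ -1.91.
|E| > 1: demand is elastic over this range.

-1.91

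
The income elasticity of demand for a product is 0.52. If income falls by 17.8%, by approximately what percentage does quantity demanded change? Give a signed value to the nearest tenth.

%ΔQ ≈ E × %ΔI = (0.52) × (-17.8%) ≈ -9.3%.

-9.3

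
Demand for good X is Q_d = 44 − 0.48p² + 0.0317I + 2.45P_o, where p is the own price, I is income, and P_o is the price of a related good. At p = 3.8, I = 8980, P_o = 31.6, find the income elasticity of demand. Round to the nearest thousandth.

At the given point, Q_d = 44 − 0.48(3.8)² + 0.0317(8980) + 2.45(31.6) = 44 − 6.9312 + 284.666 + 77.42 = 399.1548.
∂Q_d/∂I = +0.0317, so E_I = 0.0317·(8980/399.1548) ≈ 0.713.
E_I ∈ (0,1): normal good (necessity).

0.713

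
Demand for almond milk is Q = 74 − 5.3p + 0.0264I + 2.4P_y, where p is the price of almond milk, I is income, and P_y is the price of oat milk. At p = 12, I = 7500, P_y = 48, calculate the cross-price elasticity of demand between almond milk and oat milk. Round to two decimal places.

Q = 74 − 5.3(12) + 0.0264(7500) + 2.4(48) = 74 − 63.6 + 198 + 115.2 = 323.6.
∂Q/∂P_y = +2.4, so E_xy = 2.4·(48/323.6) ≈ 0.36.
E_xy > 0: the goods are substitutes.

0.36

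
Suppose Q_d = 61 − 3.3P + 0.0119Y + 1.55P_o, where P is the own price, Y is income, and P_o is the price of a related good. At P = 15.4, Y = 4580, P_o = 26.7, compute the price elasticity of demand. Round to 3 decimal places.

First evaluate Q_d: 61 − 3.3(15.4) + 0.0119(4580) + 1.55(26.7) = 61 − 50.82 + 54.502 + 41.385 = 106.067.
∂Q_d/∂P = −3.3, so E_p = (−3.3)·(15.4/106.067) ≈ -0.479.
|E_p| < 1: demand is inelastic.

-0.479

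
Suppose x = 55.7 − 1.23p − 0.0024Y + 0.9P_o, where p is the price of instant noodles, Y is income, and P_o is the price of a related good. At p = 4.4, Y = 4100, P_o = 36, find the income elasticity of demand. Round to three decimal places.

-0.135

x = 55.7 − 1.23(4.4) − 0.0024(4100) + 0.9(36) = 55.7 − 5.412 − 9.84 + 32.4 = 72.848.
∂x/∂Y = −0.0024, so E_I = -0.0024·(4100/72.848) ≈ -0.135.
E_I < 0: inferior good.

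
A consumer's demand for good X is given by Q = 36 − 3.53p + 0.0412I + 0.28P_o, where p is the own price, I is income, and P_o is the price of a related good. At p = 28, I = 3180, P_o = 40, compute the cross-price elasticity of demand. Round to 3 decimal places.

Substituting, Q = 36 − 3.53(28) + 0.0412(3180) + 0.28(40) = 36 − 98.84 + 131.016 + 11.2 = 79.376.
∂Q/∂P_o = +0.28, so E_xy = 0.28·(40/79.376) ≈ 0.141.
E_xy > 0: the goods are substitutes.

0.141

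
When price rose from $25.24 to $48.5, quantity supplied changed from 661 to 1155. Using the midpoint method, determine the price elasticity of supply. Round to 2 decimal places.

0.86

%ΔQ = (1155 − 661)/[(661 + 1155)/2] = 494/908 ≈ 0.5441.
%Δp = (48.5 − 25.24)/[(25.24 + 48.5)/2] = 23.26/36.87 ≈ 0.6309.
Arc elasticity E = %ΔQ/%Δp ≈ 0.5441/0.6309 ≈ 0.86.
|E| < 1: supply is inelastic over this range.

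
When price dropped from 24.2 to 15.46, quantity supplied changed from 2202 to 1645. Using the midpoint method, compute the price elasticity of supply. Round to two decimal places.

0.66

%Δq = (1645 − 2202)/[(2202 + 1645)/2] = -557/1923.5 ≈ -0.2896.
%ΔP = (15.46 − 24.2)/[(24.2 + 15.46)/2] = -8.74/19.83 ≈ -0.4407.
Arc elasticity E = %Δq/%ΔP ≈ -0.2896/-0.4407 ≈ 0.66.
|E| < 1: supply is inelastic over this range.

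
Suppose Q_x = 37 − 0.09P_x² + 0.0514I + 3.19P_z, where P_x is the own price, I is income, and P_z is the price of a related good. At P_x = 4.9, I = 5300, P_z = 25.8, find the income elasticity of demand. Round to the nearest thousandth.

Substituting, Q_x = 37 − 0.09(4.9)² + 0.0514(5300) + 3.19(25.8) = 37 − 2.1609 + 272.42 + 82.302 = 389.5611.
∂Q_x/∂I = +0.0514, so E_I = 0.0514·(5300/389.5611) ≈ 0.699.
E_I ∈ (0,1): normal good (necessity).

0.699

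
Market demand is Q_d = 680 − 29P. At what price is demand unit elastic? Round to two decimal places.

For linear demand Q_d = a − bP, E = −bP/(a − bP). |E| = 1 ⇒ bP = a − bP ⇒ P = a/(2b).
P = 680/(2·29) ≈ 11.72.

11.72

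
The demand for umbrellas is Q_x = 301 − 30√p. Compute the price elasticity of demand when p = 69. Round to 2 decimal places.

-2.41

At p = 69, Q_x = 51.8013.
dQ_x/dp = −30/(2√p) = −30/(2·8.3066).
Point elasticity E = (dQ_x/dp)·(p/Q_x) = -1.8058 × 69/51.8013 ≈ -2.41.
|E| > 1, so demand is elastic at this price.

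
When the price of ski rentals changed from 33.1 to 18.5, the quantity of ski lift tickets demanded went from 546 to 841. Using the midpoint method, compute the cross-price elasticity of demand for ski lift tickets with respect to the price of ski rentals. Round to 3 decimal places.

-0.752

%ΔQ_x = (841 − 546)/[(546+841)/2] = 295/693.5 ≈ 0.4254.
%ΔP_y = (18.5 − 33.1)/[(33.1+18.5)/2] ≈ -0.5659.
E_xy = 0.4254/-0.5659 ≈ -0.752.
E_xy < 0, so ski lift tickets and ski rentals are complements.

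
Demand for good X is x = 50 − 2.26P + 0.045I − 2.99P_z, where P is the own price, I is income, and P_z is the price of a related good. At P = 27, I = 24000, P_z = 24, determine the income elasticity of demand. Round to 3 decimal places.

1.083

Substituting, x = 50 − 2.26(27) + 0.045(24000) − 2.99(24) = 50 − 61.02 + 1080 − 71.76 = 997.22.
∂x/∂I = +0.045, so E_I = 0.045·(24000/997.22) ≈ 1.083.
E_I > 1: normal good (luxury).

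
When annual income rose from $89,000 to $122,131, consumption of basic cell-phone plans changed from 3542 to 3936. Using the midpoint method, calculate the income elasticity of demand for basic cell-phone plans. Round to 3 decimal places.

%ΔQ = (3936 − 3542)/[(3542+3936)/2] = 394/3739 ≈ 0.1054.
%ΔY = (122,131 − 89,000)/[(89,000+122,131)/2] = 33131/105565.5 ≈ 0.3138.
E_I = %ΔQ/%ΔY ≈ 0.336.
E_I ∈ (0,1): normal good (necessity).

0.336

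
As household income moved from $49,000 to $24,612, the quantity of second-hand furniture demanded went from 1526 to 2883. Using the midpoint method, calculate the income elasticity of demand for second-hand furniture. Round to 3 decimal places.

%ΔQ = (2883 − 1526)/[(1526+2883)/2] = 1357/2204.5 ≈ 0.6156.
%ΔI = (24,612 − 49,000)/[(49,000+24,612)/2] = -24388/36806 ≈ -0.6626.
E_I = %ΔQ/%ΔI ≈ -0.929.
E_I < 0: inferior good.

-0.929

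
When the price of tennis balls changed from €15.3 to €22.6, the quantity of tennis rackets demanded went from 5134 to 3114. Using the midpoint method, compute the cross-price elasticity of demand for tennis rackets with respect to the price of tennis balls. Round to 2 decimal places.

-1.27

%ΔQ_x = (3114 − 5134)/[(5134+3114)/2] = -2020/4124 ≈ -0.4898.
%ΔP_y = (22.6 − 15.3)/[(15.3+22.6)/2] ≈ 0.3852.
E_xy = -0.4898/0.3852 ≈ -1.27.
E_xy < 0, so tennis rackets and tennis balls are complements.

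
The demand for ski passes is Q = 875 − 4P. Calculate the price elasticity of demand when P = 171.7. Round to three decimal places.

At P = 171.7, Q = 188.2.
dQ/dP = −4.
Point elasticity E = (dQ/dP)·(P/Q) = -4 × 171.7/188.2 ≈ -3.649.
|E| > 1, so demand is elastic at this price.

-3.649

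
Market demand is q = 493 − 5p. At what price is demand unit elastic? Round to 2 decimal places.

For linear demand q = a − bp, E = −bp/(a − bp). |E| = 1 ⇒ bp = a − bp ⇒ p = a/(2b).
p = 493/(2·5) = 49.30.

49.30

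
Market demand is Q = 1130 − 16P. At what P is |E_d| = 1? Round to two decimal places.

35.31

For linear demand Q = a − bP, E = −bP/(a − bP). |E| = 1 ⇒ bP = a − bP ⇒ P = a/(2b).
P = 1130/(2·16) ≈ 35.31.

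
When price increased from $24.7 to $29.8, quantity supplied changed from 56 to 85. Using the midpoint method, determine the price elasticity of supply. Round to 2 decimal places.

%Δq = (85 − 56)/[(56 + 85)/2] = 29/70.5 ≈ 0.4113.
%Δp = (29.8 − 24.7)/[(24.7 + 29.8)/2] = 5.1/27.25 ≈ 0.1872.
Arc elasticity E = %Δq/%Δp ≈ 0.4113/0.1872 ≈ 2.20.
|E| > 1: supply is elastic over this range.

2.20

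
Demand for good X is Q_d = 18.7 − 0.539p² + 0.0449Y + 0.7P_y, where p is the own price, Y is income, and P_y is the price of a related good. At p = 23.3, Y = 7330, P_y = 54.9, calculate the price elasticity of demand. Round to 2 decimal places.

Q_d = 18.7 − 0.539(23.3)² + 0.0449(7330) + 0.7(54.9) = 18.7 − 292.6177 + 329.117 + 38.43 = 93.6293.
∂Q_d/∂p = −2·0.539·p = -25.1174, so E_p = -25.1174·(23.3/93.6293) ≈ -6.25.
|E_p| > 1: demand is elastic.

-6.25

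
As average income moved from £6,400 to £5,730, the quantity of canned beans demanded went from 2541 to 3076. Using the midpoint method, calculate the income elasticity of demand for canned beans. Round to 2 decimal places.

-1.72

%ΔQ = (3076 − 2541)/[(2541+3076)/2] = 535/2808.5 ≈ 0.1905.
%ΔI = (5,730 − 6,400)/[(6,400+5,730)/2] = -670/6065 ≈ -0.1105.
E_I = %ΔQ/%ΔI ≈ -1.72.
E_I < 0: inferior good.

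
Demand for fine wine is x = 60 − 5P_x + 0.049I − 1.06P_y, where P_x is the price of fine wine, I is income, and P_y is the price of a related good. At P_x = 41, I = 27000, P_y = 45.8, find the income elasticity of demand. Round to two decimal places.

1.17

At the given point, x = 60 − 5(41) + 0.049(27000) − 1.06(45.8) = 60 − 205 + 1323 − 48.548 = 1129.452.
∂x/∂I = +0.049, so E_I = 0.049·(27000/1129.452) ≈ 1.17.
E_I > 1: normal good (luxury).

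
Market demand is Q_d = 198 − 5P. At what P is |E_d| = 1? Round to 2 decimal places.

19.80

For linear demand Q_d = a − bP, E = −bP/(a − bP). |E| = 1 ⇒ bP = a − bP ⇒ P = a/(2b).
P = 198/(2·5) = 19.80.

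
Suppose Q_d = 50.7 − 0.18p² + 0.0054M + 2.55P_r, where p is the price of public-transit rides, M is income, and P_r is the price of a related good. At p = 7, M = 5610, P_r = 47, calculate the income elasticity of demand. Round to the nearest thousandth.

Substituting, Q_d = 50.7 − 0.18(7)² + 0.0054(5610) + 2.55(47) = 50.7 − 8.82 + 30.294 + 119.85 = 192.024.
∂Q_d/∂M = +0.0054, so E_I = 0.0054·(5610/192.024) ≈ 0.158.
E_I ∈ (0,1): normal good (necessity).

0.158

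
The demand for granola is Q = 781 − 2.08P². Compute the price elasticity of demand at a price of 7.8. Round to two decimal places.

At P = 7.8, Q = 654.4528.
dQ/dP = −2·2.08·P = −32.448.
Point elasticity E = (dQ/dP)·(P/Q) = -32.448 × 7.8/654.4528 ≈ -0.39.
|E| < 1, so demand is inelastic at this price.

-0.39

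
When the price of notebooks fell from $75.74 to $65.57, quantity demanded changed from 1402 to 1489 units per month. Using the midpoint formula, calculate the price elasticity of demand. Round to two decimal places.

%ΔQ = (1489 − 1402)/[(1402 + 1489)/2] = 87/1445.5 ≈ 0.0602.
%ΔP = (65.57 − 75.74)/[(75.74 + 65.57)/2] = -10.17/70.655 ≈ -0.1439.
Arc elasticity E = %ΔQ/%ΔP ≈ 0.0602/-0.1439 ≈ -0.42.
|E| < 1: demand is inelastic over this range.

-0.42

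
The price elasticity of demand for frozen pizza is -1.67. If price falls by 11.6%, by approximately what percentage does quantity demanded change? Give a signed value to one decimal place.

19.4

%ΔQ ≈ E × %ΔP = (-1.67) × (-11.6%) ≈ 19.4%.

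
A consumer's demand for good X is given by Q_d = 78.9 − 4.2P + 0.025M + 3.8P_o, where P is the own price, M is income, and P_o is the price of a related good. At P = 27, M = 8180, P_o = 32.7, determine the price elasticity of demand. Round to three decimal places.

First evaluate Q_d: 78.9 − 4.2(27) + 0.025(8180) + 3.8(32.7) = 78.9 − 113.4 + 204.5 + 124.26 = 294.26.
∂Q_d/∂P = −4.2, so E_p = (−4.2)·(27/294.26) ≈ -0.385.
|E_p| < 1: demand is inelastic.

-0.385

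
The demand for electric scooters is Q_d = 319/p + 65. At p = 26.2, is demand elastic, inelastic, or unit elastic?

inelastic

At p = 26.2, Q_d = 77.1756.
dQ_d/dp = −319/p² = −0.4647.
Point elasticity E = (dQ_d/dp)·(p/Q_d) = -0.4647 × 26.2/77.1756 ≈ -0.158.
|E| ≈ 0.158 < 1, so demand is inelastic.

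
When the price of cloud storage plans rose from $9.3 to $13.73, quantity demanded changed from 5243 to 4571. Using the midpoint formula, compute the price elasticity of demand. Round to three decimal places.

%ΔQ = (4571 − 5243)/[(5243 + 4571)/2] = -672/4907 ≈ -0.1369.
%Δp = (13.73 − 9.3)/[(9.3 + 13.73)/2] = 4.43/11.515 ≈ 0.3847.
Arc elasticity E = %ΔQ/%Δp ≈ -0.1369/0.3847 ≈ -0.356.
|E| < 1: demand is inelastic over this range.

-0.356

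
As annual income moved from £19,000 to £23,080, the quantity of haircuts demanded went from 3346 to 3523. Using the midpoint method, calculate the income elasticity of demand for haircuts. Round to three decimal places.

%ΔQ = (3523 − 3346)/[(3346+3523)/2] = 177/3434.5 ≈ 0.0515.
%ΔY = (23,080 − 19,000)/[(19,000+23,080)/2] = 4080/21040 ≈ 0.1939.
E_I = %ΔQ/%ΔY ≈ 0.266.
E_I ∈ (0,1): normal good (necessity).

0.266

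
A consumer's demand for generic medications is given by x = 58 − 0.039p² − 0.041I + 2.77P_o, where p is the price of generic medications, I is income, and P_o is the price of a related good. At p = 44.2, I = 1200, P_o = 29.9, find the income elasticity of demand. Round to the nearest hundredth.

x = 58 − 0.039(44.2)² − 0.041(1200) + 2.77(29.9) = 58 − 76.192 − 49.2 + 82.823 = 15.431.
∂x/∂I = −0.041, so E_I = -0.041·(1200/15.431) ≈ -3.19.
E_I < 0: inferior good.

-3.19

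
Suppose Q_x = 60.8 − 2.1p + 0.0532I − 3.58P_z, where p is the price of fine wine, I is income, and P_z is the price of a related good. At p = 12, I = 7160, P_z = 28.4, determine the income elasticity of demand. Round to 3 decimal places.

Substituting, Q_x = 60.8 − 2.1(12) + 0.0532(7160) − 3.58(28.4) = 60.8 − 25.2 + 380.912 − 101.672 = 314.84.
∂Q_x/∂I = +0.0532, so E_I = 0.0532·(7160/314.84) ≈ 1.210.
E_I > 1: normal good (luxury).

1.210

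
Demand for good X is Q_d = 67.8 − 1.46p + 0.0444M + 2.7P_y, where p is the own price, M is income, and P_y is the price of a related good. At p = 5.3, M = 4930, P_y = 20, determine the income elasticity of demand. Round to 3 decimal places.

0.657

Q_d = 67.8 − 1.46(5.3) + 0.0444(4930) + 2.7(20) = 67.8 − 7.738 + 218.892 + 54 = 332.954.
∂Q_d/∂M = +0.0444, so E_I = 0.0444·(4930/332.954) ≈ 0.657.
E_I ∈ (0,1): normal good (necessity).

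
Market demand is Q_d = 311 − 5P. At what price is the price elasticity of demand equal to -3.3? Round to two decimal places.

47.73

Set −bP/(a − bP) = −3.3 ⇒ bP = 3.3(a − bP) ⇒ bP(1+3.3) = 3.3·a.
P = 3.3·311/(5·4.3) ≈ 47.73.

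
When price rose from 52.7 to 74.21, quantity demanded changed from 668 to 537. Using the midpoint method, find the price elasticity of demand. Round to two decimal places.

-0.64

%ΔQ = (537 − 668)/[(668 + 537)/2] = -131/602.5 ≈ -0.2174.
%ΔP = (74.21 − 52.7)/[(52.7 + 74.21)/2] = 21.51/63.455 ≈ 0.3390.
Arc elasticity E = %ΔQ/%ΔP ≈ -0.2174/0.3390 ≈ -0.64.
|E| < 1: demand is inelastic over this range.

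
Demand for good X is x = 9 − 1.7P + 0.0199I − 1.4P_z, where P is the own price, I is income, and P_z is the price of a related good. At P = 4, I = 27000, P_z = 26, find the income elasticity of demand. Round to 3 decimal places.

1.068

Evaluating quantity at (P, I, P_z) gives x = 9 − 1.7(4) + 0.0199(27000) − 1.4(26) = 9 − 6.8 + 537.3 − 36.4 = 503.1.
∂x/∂I = +0.0199, so E_I = 0.0199·(27000/503.1) ≈ 1.068.
E_I > 1: normal good (luxury).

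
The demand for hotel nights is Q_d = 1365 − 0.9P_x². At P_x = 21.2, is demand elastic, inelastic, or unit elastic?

At P_x = 21.2, Q_d = 960.504.
dQ_d/dP_x = −2·0.9·P_x = −38.16.
Point elasticity E = (dQ_d/dP_x)·(P_x/Q_d) = -38.16 × 21.2/960.504 ≈ -0.842.
|E| ≈ 0.842 < 1, so demand is inelastic.

inelastic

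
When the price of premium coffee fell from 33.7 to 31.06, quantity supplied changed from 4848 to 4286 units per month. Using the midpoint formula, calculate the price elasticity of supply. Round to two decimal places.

%ΔQ = (4286 − 4848)/[(4848 + 4286)/2] = -562/4567 ≈ -0.1231.
%ΔP = (31.06 − 33.7)/[(33.7 + 31.06)/2] = -2.64/32.38 ≈ -0.0815.
Arc elasticity E = %ΔQ/%ΔP ≈ -0.1231/-0.0815 ≈ 1.51.
|E| > 1: supply is elastic over this range.

1.51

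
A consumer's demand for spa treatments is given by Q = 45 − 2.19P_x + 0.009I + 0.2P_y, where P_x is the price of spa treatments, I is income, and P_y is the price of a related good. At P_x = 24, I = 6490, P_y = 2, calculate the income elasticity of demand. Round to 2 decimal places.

Substituting, Q = 45 − 2.19(24) + 0.009(6490) + 0.2(2) = 45 − 52.56 + 58.41 + 0.4 = 51.25.
∂Q/∂I = +0.009, so E_I = 0.009·(6490/51.25) ≈ 1.14.
E_I > 1: normal good (luxury).

1.14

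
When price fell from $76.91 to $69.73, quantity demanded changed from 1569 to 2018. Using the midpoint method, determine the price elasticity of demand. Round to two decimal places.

-2.56

%Δq = (2018 − 1569)/[(1569 + 2018)/2] = 449/1793.5 ≈ 0.2503.
%Δp = (69.73 − 76.91)/[(76.91 + 69.73)/2] = -7.18/73.32 ≈ -0.0979.
Arc elasticity E = %Δq/%Δp ≈ 0.2503/-0.0979 ≈ -2.56.
|E| > 1: demand is elastic over this range.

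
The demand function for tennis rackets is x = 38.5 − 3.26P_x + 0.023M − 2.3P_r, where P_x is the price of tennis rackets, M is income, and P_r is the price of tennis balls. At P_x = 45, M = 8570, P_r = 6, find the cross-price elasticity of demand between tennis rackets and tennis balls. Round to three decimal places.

-0.184

First evaluate x: 38.5 − 3.26(45) + 0.023(8570) − 2.3(6) = 38.5 − 146.7 + 197.11 − 13.8 = 75.11.
∂x/∂P_r = −2.3, so E_xy = -2.3·(6/75.11) ≈ -0.184.
E_xy < 0: the goods are complements.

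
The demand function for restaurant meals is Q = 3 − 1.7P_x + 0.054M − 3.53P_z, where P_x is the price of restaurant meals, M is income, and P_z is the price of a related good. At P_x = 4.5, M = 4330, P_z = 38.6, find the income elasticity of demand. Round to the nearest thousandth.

First evaluate Q: 3 − 1.7(4.5) + 0.054(4330) − 3.53(38.6) = 3 − 7.65 + 233.82 − 136.258 = 92.912.
∂Q/∂M = +0.054, so E_I = 0.054·(4330/92.912) ≈ 2.517.
E_I > 1: normal good (luxury).

2.517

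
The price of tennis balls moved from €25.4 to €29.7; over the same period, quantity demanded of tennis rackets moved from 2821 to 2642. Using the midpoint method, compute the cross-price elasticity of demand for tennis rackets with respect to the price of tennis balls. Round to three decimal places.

%ΔQ_x = (2642 − 2821)/[(2821+2642)/2] = -179/2731.5 ≈ -0.0655.
%ΔP_y = (29.7 − 25.4)/[(25.4+29.7)/2] ≈ 0.1561.
E_xy = -0.0655/0.1561 ≈ -0.420.
E_xy < 0, so tennis rackets and tennis balls are complements.

-0.420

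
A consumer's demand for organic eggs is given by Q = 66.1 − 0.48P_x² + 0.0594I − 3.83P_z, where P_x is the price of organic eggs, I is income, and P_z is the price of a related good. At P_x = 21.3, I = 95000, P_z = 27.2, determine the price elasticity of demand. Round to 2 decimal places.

-0.08

Substituting, Q = 66.1 − 0.48(21.3)² + 0.0594(95000) − 3.83(27.2) = 66.1 − 217.7712 + 5643 − 104.176 = 5387.1528.
∂Q/∂P_x = −2·0.48·P_x = -20.448, so E_p = -20.448·(21.3/5387.1528) ≈ -0.08.
|E_p| < 1: demand is inelastic.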